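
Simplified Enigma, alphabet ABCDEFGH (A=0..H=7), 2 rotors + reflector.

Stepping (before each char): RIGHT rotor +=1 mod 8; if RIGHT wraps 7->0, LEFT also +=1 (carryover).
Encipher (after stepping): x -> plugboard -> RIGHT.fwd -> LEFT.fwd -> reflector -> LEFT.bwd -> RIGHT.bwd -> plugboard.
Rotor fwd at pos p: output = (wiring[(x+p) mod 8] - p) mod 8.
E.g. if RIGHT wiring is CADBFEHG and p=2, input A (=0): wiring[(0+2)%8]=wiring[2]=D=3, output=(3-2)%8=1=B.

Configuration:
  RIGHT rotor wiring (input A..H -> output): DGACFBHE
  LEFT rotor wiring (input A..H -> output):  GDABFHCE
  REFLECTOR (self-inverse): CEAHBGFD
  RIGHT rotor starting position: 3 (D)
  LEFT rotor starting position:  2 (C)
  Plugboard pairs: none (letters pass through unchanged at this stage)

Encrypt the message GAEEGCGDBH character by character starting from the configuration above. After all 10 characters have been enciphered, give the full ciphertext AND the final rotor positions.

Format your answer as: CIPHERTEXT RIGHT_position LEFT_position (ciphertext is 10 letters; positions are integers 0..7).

Answer: BGAHCFABCC 5 3

Derivation:
Char 1 ('G'): step: R->4, L=2; G->plug->G->R->E->L->A->refl->C->L'->F->R'->B->plug->B
Char 2 ('A'): step: R->5, L=2; A->plug->A->R->E->L->A->refl->C->L'->F->R'->G->plug->G
Char 3 ('E'): step: R->6, L=2; E->plug->E->R->C->L->D->refl->H->L'->B->R'->A->plug->A
Char 4 ('E'): step: R->7, L=2; E->plug->E->R->D->L->F->refl->G->L'->A->R'->H->plug->H
Char 5 ('G'): step: R->0, L->3 (L advanced); G->plug->G->R->H->L->F->refl->G->L'->A->R'->C->plug->C
Char 6 ('C'): step: R->1, L=3; C->plug->C->R->B->L->C->refl->A->L'->G->R'->F->plug->F
Char 7 ('G'): step: R->2, L=3; G->plug->G->R->B->L->C->refl->A->L'->G->R'->A->plug->A
Char 8 ('D'): step: R->3, L=3; D->plug->D->R->E->L->B->refl->E->L'->C->R'->B->plug->B
Char 9 ('B'): step: R->4, L=3; B->plug->B->R->F->L->D->refl->H->L'->D->R'->C->plug->C
Char 10 ('H'): step: R->5, L=3; H->plug->H->R->A->L->G->refl->F->L'->H->R'->C->plug->C
Final: ciphertext=BGAHCFABCC, RIGHT=5, LEFT=3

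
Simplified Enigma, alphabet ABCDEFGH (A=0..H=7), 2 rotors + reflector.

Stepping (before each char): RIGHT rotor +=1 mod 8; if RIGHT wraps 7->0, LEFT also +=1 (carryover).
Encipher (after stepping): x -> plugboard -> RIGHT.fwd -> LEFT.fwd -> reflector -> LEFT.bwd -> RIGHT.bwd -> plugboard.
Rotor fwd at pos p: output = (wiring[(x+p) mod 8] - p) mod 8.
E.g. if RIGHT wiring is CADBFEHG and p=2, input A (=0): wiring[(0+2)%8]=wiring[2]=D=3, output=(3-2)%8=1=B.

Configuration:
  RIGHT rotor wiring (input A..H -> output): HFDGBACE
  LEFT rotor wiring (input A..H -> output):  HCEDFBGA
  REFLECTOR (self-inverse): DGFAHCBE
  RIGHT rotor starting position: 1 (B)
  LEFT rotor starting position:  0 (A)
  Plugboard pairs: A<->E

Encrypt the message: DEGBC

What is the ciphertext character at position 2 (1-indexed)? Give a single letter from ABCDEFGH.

Char 1 ('D'): step: R->2, L=0; D->plug->D->R->G->L->G->refl->B->L'->F->R'->G->plug->G
Char 2 ('E'): step: R->3, L=0; E->plug->A->R->D->L->D->refl->A->L'->H->R'->D->plug->D

D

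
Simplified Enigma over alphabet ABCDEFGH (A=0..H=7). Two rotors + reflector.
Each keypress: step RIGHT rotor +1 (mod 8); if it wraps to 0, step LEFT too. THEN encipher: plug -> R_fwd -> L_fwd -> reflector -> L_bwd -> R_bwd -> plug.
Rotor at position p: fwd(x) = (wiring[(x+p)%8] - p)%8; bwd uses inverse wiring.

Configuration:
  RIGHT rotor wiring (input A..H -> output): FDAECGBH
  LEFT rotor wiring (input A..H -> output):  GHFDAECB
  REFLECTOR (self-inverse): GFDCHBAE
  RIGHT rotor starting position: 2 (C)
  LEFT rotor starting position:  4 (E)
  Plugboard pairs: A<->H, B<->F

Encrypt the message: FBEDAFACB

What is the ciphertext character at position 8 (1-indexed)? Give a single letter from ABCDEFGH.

Char 1 ('F'): step: R->3, L=4; F->plug->B->R->H->L->H->refl->E->L'->A->R'->G->plug->G
Char 2 ('B'): step: R->4, L=4; B->plug->F->R->H->L->H->refl->E->L'->A->R'->H->plug->A
Char 3 ('E'): step: R->5, L=4; E->plug->E->R->G->L->B->refl->F->L'->D->R'->F->plug->B
Char 4 ('D'): step: R->6, L=4; D->plug->D->R->F->L->D->refl->C->L'->E->R'->G->plug->G
Char 5 ('A'): step: R->7, L=4; A->plug->H->R->C->L->G->refl->A->L'->B->R'->D->plug->D
Char 6 ('F'): step: R->0, L->5 (L advanced); F->plug->B->R->D->L->B->refl->F->L'->B->R'->G->plug->G
Char 7 ('A'): step: R->1, L=5; A->plug->H->R->E->L->C->refl->D->L'->H->R'->B->plug->F
Char 8 ('C'): step: R->2, L=5; C->plug->C->R->A->L->H->refl->E->L'->C->R'->B->plug->F

F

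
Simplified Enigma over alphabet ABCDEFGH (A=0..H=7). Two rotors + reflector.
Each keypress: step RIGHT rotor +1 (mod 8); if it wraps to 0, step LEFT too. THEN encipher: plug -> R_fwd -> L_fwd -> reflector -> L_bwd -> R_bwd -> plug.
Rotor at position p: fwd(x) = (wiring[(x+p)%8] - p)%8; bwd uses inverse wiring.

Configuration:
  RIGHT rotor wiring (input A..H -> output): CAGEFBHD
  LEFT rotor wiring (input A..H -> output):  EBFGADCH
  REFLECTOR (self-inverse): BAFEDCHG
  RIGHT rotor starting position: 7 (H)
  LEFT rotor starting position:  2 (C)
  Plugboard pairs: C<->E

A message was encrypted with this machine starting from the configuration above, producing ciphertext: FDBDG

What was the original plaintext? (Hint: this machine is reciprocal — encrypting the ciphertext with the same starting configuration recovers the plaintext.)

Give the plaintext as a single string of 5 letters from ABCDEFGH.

Answer: GCCCB

Derivation:
Char 1 ('F'): step: R->0, L->3 (L advanced); F->plug->F->R->B->L->F->refl->C->L'->H->R'->G->plug->G
Char 2 ('D'): step: R->1, L=3; D->plug->D->R->E->L->E->refl->D->L'->A->R'->E->plug->C
Char 3 ('B'): step: R->2, L=3; B->plug->B->R->C->L->A->refl->B->L'->F->R'->E->plug->C
Char 4 ('D'): step: R->3, L=3; D->plug->D->R->E->L->E->refl->D->L'->A->R'->E->plug->C
Char 5 ('G'): step: R->4, L=3; G->plug->G->R->C->L->A->refl->B->L'->F->R'->B->plug->B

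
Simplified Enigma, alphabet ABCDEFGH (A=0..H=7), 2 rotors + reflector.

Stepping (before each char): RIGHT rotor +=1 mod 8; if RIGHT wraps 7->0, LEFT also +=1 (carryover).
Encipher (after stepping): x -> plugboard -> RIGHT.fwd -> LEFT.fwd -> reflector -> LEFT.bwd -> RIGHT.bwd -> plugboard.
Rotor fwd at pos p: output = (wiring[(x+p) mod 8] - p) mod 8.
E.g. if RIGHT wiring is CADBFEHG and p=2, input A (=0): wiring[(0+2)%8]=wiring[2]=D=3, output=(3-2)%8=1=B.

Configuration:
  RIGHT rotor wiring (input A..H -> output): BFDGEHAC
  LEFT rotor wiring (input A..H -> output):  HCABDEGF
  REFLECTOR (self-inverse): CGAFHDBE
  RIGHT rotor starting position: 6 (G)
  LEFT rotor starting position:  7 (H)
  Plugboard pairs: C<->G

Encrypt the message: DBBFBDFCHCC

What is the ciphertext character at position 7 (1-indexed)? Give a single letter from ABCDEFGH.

Char 1 ('D'): step: R->7, L=7; D->plug->D->R->E->L->C->refl->A->L'->B->R'->H->plug->H
Char 2 ('B'): step: R->0, L->0 (L advanced); B->plug->B->R->F->L->E->refl->H->L'->A->R'->G->plug->C
Char 3 ('B'): step: R->1, L=0; B->plug->B->R->C->L->A->refl->C->L'->B->R'->G->plug->C
Char 4 ('F'): step: R->2, L=0; F->plug->F->R->A->L->H->refl->E->L'->F->R'->D->plug->D
Char 5 ('B'): step: R->3, L=0; B->plug->B->R->B->L->C->refl->A->L'->C->R'->G->plug->C
Char 6 ('D'): step: R->4, L=0; D->plug->D->R->G->L->G->refl->B->L'->D->R'->B->plug->B
Char 7 ('F'): step: R->5, L=0; F->plug->F->R->G->L->G->refl->B->L'->D->R'->B->plug->B

B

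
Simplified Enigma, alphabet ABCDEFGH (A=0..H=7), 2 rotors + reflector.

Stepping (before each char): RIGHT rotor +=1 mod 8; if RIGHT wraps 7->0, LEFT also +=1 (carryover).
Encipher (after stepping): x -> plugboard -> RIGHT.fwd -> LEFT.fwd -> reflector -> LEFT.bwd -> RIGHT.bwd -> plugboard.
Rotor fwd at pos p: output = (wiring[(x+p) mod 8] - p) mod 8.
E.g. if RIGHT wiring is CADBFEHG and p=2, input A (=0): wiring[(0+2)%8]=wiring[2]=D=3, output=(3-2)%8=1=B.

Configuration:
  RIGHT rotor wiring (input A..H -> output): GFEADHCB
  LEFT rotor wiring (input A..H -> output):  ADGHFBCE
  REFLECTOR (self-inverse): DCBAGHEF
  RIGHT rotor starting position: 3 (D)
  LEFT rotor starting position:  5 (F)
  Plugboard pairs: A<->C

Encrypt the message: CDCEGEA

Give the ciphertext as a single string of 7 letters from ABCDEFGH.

Char 1 ('C'): step: R->4, L=5; C->plug->A->R->H->L->A->refl->D->L'->D->R'->B->plug->B
Char 2 ('D'): step: R->5, L=5; D->plug->D->R->B->L->F->refl->H->L'->C->R'->A->plug->C
Char 3 ('C'): step: R->6, L=5; C->plug->A->R->E->L->G->refl->E->L'->A->R'->C->plug->A
Char 4 ('E'): step: R->7, L=5; E->plug->E->R->B->L->F->refl->H->L'->C->R'->A->plug->C
Char 5 ('G'): step: R->0, L->6 (L advanced); G->plug->G->R->C->L->C->refl->B->L'->F->R'->B->plug->B
Char 6 ('E'): step: R->1, L=6; E->plug->E->R->G->L->H->refl->F->L'->D->R'->B->plug->B
Char 7 ('A'): step: R->2, L=6; A->plug->C->R->B->L->G->refl->E->L'->A->R'->E->plug->E

Answer: BCACBBE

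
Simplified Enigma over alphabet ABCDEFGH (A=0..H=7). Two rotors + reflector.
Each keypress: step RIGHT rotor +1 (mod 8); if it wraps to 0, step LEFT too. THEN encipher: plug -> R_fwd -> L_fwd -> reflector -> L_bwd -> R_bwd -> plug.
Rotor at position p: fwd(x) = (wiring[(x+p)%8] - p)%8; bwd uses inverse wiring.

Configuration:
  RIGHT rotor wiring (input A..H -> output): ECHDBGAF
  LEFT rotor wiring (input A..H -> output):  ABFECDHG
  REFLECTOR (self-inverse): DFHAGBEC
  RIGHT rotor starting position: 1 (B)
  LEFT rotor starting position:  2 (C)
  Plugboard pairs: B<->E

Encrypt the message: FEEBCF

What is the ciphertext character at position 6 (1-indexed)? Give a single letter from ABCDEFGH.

Char 1 ('F'): step: R->2, L=2; F->plug->F->R->D->L->B->refl->F->L'->E->R'->D->plug->D
Char 2 ('E'): step: R->3, L=2; E->plug->B->R->G->L->G->refl->E->L'->F->R'->D->plug->D
Char 3 ('E'): step: R->4, L=2; E->plug->B->R->C->L->A->refl->D->L'->A->R'->E->plug->B
Char 4 ('B'): step: R->5, L=2; B->plug->E->R->F->L->E->refl->G->L'->G->R'->G->plug->G
Char 5 ('C'): step: R->6, L=2; C->plug->C->R->G->L->G->refl->E->L'->F->R'->F->plug->F
Char 6 ('F'): step: R->7, L=2; F->plug->F->R->C->L->A->refl->D->L'->A->R'->D->plug->D

D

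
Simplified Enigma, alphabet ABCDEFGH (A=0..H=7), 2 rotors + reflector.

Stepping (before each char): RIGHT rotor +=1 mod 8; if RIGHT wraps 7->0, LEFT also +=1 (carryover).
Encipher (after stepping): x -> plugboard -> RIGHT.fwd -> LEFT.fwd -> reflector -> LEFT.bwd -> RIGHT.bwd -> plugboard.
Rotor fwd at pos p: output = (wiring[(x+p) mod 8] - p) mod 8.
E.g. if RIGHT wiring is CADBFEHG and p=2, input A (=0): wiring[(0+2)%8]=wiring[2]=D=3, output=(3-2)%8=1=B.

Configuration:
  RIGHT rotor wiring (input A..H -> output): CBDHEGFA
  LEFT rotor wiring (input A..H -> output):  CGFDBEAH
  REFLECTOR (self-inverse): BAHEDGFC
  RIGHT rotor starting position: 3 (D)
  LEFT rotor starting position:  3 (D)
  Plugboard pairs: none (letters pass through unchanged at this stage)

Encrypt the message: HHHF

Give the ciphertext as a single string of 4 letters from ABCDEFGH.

Char 1 ('H'): step: R->4, L=3; H->plug->H->R->D->L->F->refl->G->L'->B->R'->C->plug->C
Char 2 ('H'): step: R->5, L=3; H->plug->H->R->H->L->C->refl->H->L'->F->R'->D->plug->D
Char 3 ('H'): step: R->6, L=3; H->plug->H->R->A->L->A->refl->B->L'->C->R'->B->plug->B
Char 4 ('F'): step: R->7, L=3; F->plug->F->R->F->L->H->refl->C->L'->H->R'->G->plug->G

Answer: CDBG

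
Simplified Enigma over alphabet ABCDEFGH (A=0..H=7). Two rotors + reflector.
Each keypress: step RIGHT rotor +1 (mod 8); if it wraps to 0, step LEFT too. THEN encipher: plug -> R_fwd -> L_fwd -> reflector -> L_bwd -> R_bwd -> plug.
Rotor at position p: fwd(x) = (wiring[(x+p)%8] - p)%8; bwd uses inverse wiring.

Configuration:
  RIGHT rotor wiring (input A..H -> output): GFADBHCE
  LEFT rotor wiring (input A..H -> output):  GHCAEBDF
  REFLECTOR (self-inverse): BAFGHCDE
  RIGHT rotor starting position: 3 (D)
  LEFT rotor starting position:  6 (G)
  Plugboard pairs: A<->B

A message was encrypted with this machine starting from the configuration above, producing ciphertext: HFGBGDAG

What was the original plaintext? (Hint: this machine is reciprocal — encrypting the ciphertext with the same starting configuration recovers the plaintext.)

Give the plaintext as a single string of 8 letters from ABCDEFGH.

Answer: CBEGHGCC

Derivation:
Char 1 ('H'): step: R->4, L=6; H->plug->H->R->H->L->D->refl->G->L'->G->R'->C->plug->C
Char 2 ('F'): step: R->5, L=6; F->plug->F->R->D->L->B->refl->A->L'->C->R'->A->plug->B
Char 3 ('G'): step: R->6, L=6; G->plug->G->R->D->L->B->refl->A->L'->C->R'->E->plug->E
Char 4 ('B'): step: R->7, L=6; B->plug->A->R->F->L->C->refl->F->L'->A->R'->G->plug->G
Char 5 ('G'): step: R->0, L->7 (L advanced); G->plug->G->R->C->L->A->refl->B->L'->E->R'->H->plug->H
Char 6 ('D'): step: R->1, L=7; D->plug->D->R->A->L->G->refl->D->L'->D->R'->G->plug->G
Char 7 ('A'): step: R->2, L=7; A->plug->B->R->B->L->H->refl->E->L'->H->R'->C->plug->C
Char 8 ('G'): step: R->3, L=7; G->plug->G->R->C->L->A->refl->B->L'->E->R'->C->plug->C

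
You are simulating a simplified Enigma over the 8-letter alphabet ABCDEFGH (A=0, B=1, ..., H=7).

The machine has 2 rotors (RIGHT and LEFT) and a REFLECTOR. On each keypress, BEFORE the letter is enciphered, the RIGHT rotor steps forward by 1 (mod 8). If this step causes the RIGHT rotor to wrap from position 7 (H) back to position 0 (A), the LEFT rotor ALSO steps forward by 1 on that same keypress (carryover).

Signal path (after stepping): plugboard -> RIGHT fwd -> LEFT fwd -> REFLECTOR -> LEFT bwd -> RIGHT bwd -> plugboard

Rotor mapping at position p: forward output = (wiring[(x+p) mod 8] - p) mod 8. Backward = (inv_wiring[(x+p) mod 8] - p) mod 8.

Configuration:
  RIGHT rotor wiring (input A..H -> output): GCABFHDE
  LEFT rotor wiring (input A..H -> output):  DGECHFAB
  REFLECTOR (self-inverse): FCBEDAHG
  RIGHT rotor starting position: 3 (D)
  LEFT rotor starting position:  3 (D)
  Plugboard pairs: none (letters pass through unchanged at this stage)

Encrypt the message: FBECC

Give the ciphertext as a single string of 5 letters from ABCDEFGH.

Answer: ADGAB

Derivation:
Char 1 ('F'): step: R->4, L=3; F->plug->F->R->G->L->D->refl->E->L'->B->R'->A->plug->A
Char 2 ('B'): step: R->5, L=3; B->plug->B->R->G->L->D->refl->E->L'->B->R'->D->plug->D
Char 3 ('E'): step: R->6, L=3; E->plug->E->R->C->L->C->refl->B->L'->H->R'->G->plug->G
Char 4 ('C'): step: R->7, L=3; C->plug->C->R->D->L->F->refl->A->L'->F->R'->A->plug->A
Char 5 ('C'): step: R->0, L->4 (L advanced); C->plug->C->R->A->L->D->refl->E->L'->C->R'->B->plug->B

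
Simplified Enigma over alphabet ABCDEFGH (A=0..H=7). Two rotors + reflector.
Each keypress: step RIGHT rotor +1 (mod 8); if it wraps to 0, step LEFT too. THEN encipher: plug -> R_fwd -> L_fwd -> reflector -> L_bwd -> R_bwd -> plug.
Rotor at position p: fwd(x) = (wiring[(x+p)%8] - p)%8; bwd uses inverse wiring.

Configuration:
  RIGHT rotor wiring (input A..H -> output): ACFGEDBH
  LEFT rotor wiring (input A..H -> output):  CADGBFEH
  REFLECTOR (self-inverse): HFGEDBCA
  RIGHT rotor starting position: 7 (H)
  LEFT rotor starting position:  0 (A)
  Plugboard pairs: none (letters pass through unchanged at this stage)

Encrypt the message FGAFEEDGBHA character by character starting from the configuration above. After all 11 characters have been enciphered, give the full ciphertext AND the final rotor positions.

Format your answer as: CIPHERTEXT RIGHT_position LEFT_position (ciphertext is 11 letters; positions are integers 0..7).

Char 1 ('F'): step: R->0, L->1 (L advanced); F->plug->F->R->D->L->A->refl->H->L'->A->R'->A->plug->A
Char 2 ('G'): step: R->1, L=1; G->plug->G->R->G->L->G->refl->C->L'->B->R'->A->plug->A
Char 3 ('A'): step: R->2, L=1; A->plug->A->R->D->L->A->refl->H->L'->A->R'->H->plug->H
Char 4 ('F'): step: R->3, L=1; F->plug->F->R->F->L->D->refl->E->L'->E->R'->E->plug->E
Char 5 ('E'): step: R->4, L=1; E->plug->E->R->E->L->E->refl->D->L'->F->R'->C->plug->C
Char 6 ('E'): step: R->5, L=1; E->plug->E->R->F->L->D->refl->E->L'->E->R'->B->plug->B
Char 7 ('D'): step: R->6, L=1; D->plug->D->R->E->L->E->refl->D->L'->F->R'->H->plug->H
Char 8 ('G'): step: R->7, L=1; G->plug->G->R->E->L->E->refl->D->L'->F->R'->F->plug->F
Char 9 ('B'): step: R->0, L->2 (L advanced); B->plug->B->R->C->L->H->refl->A->L'->G->R'->D->plug->D
Char 10 ('H'): step: R->1, L=2; H->plug->H->R->H->L->G->refl->C->L'->E->R'->B->plug->B
Char 11 ('A'): step: R->2, L=2; A->plug->A->R->D->L->D->refl->E->L'->B->R'->D->plug->D
Final: ciphertext=AAHECBHFDBD, RIGHT=2, LEFT=2

Answer: AAHECBHFDBD 2 2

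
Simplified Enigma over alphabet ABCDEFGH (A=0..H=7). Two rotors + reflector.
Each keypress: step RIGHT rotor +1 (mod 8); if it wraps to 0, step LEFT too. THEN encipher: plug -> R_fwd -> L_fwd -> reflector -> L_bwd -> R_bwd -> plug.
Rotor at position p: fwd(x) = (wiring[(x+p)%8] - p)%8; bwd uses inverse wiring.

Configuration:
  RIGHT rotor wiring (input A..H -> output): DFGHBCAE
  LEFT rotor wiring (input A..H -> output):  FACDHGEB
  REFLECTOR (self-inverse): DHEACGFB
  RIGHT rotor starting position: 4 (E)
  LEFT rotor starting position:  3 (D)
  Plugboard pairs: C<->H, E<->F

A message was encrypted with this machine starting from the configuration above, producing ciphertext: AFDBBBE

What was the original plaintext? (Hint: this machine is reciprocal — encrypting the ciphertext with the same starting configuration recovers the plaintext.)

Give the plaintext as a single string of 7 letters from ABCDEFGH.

Answer: EAGFFGG

Derivation:
Char 1 ('A'): step: R->5, L=3; A->plug->A->R->F->L->C->refl->E->L'->B->R'->F->plug->E
Char 2 ('F'): step: R->6, L=3; F->plug->E->R->A->L->A->refl->D->L'->C->R'->A->plug->A
Char 3 ('D'): step: R->7, L=3; D->plug->D->R->H->L->H->refl->B->L'->D->R'->G->plug->G
Char 4 ('B'): step: R->0, L->4 (L advanced); B->plug->B->R->F->L->E->refl->C->L'->B->R'->E->plug->F
Char 5 ('B'): step: R->1, L=4; B->plug->B->R->F->L->E->refl->C->L'->B->R'->E->plug->F
Char 6 ('B'): step: R->2, L=4; B->plug->B->R->F->L->E->refl->C->L'->B->R'->G->plug->G
Char 7 ('E'): step: R->3, L=4; E->plug->F->R->A->L->D->refl->A->L'->C->R'->G->plug->G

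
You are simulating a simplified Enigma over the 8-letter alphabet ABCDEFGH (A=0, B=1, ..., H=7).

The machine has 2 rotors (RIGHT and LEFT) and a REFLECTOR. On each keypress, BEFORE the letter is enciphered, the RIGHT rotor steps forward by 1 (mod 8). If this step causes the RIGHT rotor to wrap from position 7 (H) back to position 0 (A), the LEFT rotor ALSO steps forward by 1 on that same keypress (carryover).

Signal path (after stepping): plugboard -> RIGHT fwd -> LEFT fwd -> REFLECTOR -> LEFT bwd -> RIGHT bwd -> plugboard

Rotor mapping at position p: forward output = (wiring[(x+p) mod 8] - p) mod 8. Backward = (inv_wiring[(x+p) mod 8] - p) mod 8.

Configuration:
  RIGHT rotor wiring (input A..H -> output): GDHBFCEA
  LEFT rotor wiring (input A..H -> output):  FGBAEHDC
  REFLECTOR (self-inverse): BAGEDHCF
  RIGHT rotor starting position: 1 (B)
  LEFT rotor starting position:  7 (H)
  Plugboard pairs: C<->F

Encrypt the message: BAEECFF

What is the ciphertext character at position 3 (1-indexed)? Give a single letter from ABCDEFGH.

Char 1 ('B'): step: R->2, L=7; B->plug->B->R->H->L->E->refl->D->L'->A->R'->D->plug->D
Char 2 ('A'): step: R->3, L=7; A->plug->A->R->G->L->A->refl->B->L'->E->R'->H->plug->H
Char 3 ('E'): step: R->4, L=7; E->plug->E->R->C->L->H->refl->F->L'->F->R'->H->plug->H

H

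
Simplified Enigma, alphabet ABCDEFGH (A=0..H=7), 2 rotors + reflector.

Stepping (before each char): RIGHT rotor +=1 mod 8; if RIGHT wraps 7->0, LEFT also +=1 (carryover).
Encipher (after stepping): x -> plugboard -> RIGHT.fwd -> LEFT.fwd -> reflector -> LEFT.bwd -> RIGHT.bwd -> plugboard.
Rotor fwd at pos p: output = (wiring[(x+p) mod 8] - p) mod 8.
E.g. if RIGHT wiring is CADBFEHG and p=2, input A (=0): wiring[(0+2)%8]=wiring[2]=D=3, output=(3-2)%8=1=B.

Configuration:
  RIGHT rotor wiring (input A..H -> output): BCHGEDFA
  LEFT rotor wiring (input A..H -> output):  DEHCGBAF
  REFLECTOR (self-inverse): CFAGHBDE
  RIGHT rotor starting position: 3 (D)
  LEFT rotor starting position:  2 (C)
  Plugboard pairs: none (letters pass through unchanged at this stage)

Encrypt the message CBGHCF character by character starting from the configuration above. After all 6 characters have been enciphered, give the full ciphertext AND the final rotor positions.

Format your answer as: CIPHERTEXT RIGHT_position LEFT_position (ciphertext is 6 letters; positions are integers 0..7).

Char 1 ('C'): step: R->4, L=2; C->plug->C->R->B->L->A->refl->C->L'->H->R'->B->plug->B
Char 2 ('B'): step: R->5, L=2; B->plug->B->R->A->L->F->refl->B->L'->G->R'->A->plug->A
Char 3 ('G'): step: R->6, L=2; G->plug->G->R->G->L->B->refl->F->L'->A->R'->F->plug->F
Char 4 ('H'): step: R->7, L=2; H->plug->H->R->G->L->B->refl->F->L'->A->R'->D->plug->D
Char 5 ('C'): step: R->0, L->3 (L advanced); C->plug->C->R->H->L->E->refl->H->L'->A->R'->H->plug->H
Char 6 ('F'): step: R->1, L=3; F->plug->F->R->E->L->C->refl->A->L'->F->R'->C->plug->C
Final: ciphertext=BAFDHC, RIGHT=1, LEFT=3

Answer: BAFDHC 1 3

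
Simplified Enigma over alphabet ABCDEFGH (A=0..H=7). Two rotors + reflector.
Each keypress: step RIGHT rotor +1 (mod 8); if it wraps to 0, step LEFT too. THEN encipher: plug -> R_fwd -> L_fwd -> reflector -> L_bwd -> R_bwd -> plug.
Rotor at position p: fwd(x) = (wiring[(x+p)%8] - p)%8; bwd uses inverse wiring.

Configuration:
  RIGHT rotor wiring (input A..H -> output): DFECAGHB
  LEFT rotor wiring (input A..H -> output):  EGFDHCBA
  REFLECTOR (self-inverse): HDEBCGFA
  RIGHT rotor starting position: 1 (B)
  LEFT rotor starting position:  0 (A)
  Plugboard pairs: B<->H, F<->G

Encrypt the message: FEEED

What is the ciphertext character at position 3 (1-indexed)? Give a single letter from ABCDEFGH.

Char 1 ('F'): step: R->2, L=0; F->plug->G->R->B->L->G->refl->F->L'->C->R'->A->plug->A
Char 2 ('E'): step: R->3, L=0; E->plug->E->R->G->L->B->refl->D->L'->D->R'->C->plug->C
Char 3 ('E'): step: R->4, L=0; E->plug->E->R->H->L->A->refl->H->L'->E->R'->A->plug->A

A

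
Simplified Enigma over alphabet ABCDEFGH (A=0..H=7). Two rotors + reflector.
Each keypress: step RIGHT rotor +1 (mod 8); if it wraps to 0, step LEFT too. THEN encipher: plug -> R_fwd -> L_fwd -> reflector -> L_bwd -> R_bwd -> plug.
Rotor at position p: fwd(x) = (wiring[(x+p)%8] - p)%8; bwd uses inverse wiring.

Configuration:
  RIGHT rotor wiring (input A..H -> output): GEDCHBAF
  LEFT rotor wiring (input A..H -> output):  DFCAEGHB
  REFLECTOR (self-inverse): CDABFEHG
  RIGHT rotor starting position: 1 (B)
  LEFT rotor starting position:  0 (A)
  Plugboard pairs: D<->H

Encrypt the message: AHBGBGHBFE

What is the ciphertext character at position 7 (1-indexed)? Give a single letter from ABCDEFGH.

Char 1 ('A'): step: R->2, L=0; A->plug->A->R->B->L->F->refl->E->L'->E->R'->G->plug->G
Char 2 ('H'): step: R->3, L=0; H->plug->D->R->F->L->G->refl->H->L'->G->R'->C->plug->C
Char 3 ('B'): step: R->4, L=0; B->plug->B->R->F->L->G->refl->H->L'->G->R'->H->plug->D
Char 4 ('G'): step: R->5, L=0; G->plug->G->R->F->L->G->refl->H->L'->G->R'->F->plug->F
Char 5 ('B'): step: R->6, L=0; B->plug->B->R->H->L->B->refl->D->L'->A->R'->C->plug->C
Char 6 ('G'): step: R->7, L=0; G->plug->G->R->C->L->C->refl->A->L'->D->R'->E->plug->E
Char 7 ('H'): step: R->0, L->1 (L advanced); H->plug->D->R->C->L->H->refl->G->L'->F->R'->H->plug->D

D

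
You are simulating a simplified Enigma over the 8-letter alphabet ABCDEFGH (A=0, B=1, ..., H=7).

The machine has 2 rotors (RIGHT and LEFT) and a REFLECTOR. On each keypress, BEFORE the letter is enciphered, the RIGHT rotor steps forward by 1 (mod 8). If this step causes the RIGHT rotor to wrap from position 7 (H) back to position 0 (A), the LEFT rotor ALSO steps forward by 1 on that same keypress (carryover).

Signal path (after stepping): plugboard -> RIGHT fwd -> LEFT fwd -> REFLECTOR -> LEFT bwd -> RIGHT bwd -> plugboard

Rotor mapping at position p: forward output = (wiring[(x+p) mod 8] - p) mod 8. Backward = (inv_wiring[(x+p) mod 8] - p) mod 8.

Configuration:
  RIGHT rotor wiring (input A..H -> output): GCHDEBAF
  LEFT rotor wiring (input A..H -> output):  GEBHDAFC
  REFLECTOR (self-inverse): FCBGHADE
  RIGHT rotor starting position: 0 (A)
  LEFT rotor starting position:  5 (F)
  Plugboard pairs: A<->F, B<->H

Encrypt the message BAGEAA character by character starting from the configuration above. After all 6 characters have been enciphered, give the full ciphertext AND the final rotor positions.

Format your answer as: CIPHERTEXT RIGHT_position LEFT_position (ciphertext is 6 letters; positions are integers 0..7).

Char 1 ('B'): step: R->1, L=5; B->plug->H->R->F->L->E->refl->H->L'->E->R'->G->plug->G
Char 2 ('A'): step: R->2, L=5; A->plug->F->R->D->L->B->refl->C->L'->G->R'->E->plug->E
Char 3 ('G'): step: R->3, L=5; G->plug->G->R->H->L->G->refl->D->L'->A->R'->A->plug->F
Char 4 ('E'): step: R->4, L=5; E->plug->E->R->C->L->F->refl->A->L'->B->R'->D->plug->D
Char 5 ('A'): step: R->5, L=5; A->plug->F->R->C->L->F->refl->A->L'->B->R'->D->plug->D
Char 6 ('A'): step: R->6, L=5; A->plug->F->R->F->L->E->refl->H->L'->E->R'->D->plug->D
Final: ciphertext=GEFDDD, RIGHT=6, LEFT=5

Answer: GEFDDD 6 5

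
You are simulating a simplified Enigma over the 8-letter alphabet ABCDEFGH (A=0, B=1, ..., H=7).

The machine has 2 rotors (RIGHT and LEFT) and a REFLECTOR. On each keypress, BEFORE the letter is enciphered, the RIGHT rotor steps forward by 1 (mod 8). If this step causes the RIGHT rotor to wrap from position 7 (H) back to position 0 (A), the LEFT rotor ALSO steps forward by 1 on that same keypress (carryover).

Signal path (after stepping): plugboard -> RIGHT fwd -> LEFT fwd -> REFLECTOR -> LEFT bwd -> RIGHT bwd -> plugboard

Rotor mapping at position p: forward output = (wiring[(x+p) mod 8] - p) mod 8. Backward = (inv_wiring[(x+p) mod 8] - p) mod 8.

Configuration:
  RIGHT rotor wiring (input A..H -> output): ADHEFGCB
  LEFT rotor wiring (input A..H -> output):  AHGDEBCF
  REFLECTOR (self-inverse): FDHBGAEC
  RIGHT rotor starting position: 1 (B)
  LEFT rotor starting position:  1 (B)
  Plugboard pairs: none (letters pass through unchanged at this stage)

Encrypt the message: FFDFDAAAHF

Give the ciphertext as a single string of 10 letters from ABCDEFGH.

Answer: BCGGBGFCAA

Derivation:
Char 1 ('F'): step: R->2, L=1; F->plug->F->R->H->L->H->refl->C->L'->C->R'->B->plug->B
Char 2 ('F'): step: R->3, L=1; F->plug->F->R->F->L->B->refl->D->L'->D->R'->C->plug->C
Char 3 ('D'): step: R->4, L=1; D->plug->D->R->F->L->B->refl->D->L'->D->R'->G->plug->G
Char 4 ('F'): step: R->5, L=1; F->plug->F->R->C->L->C->refl->H->L'->H->R'->G->plug->G
Char 5 ('D'): step: R->6, L=1; D->plug->D->R->F->L->B->refl->D->L'->D->R'->B->plug->B
Char 6 ('A'): step: R->7, L=1; A->plug->A->R->C->L->C->refl->H->L'->H->R'->G->plug->G
Char 7 ('A'): step: R->0, L->2 (L advanced); A->plug->A->R->A->L->E->refl->G->L'->G->R'->F->plug->F
Char 8 ('A'): step: R->1, L=2; A->plug->A->R->C->L->C->refl->H->L'->D->R'->C->plug->C
Char 9 ('H'): step: R->2, L=2; H->plug->H->R->B->L->B->refl->D->L'->F->R'->A->plug->A
Char 10 ('F'): step: R->3, L=2; F->plug->F->R->F->L->D->refl->B->L'->B->R'->A->plug->A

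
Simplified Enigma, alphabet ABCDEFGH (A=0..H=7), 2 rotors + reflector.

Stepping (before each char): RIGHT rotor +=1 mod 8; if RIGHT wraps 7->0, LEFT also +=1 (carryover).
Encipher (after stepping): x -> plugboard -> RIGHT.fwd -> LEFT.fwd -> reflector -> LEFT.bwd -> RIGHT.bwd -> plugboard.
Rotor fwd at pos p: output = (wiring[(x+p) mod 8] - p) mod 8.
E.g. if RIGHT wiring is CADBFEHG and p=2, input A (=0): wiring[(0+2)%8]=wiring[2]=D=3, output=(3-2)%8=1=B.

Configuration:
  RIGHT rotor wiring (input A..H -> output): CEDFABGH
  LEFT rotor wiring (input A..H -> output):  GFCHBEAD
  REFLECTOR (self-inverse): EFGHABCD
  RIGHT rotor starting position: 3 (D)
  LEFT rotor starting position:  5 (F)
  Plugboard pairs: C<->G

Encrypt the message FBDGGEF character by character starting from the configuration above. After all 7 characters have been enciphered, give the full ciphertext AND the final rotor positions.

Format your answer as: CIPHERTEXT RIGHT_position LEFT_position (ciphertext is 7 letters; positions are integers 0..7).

Char 1 ('F'): step: R->4, L=5; F->plug->F->R->A->L->H->refl->D->L'->B->R'->H->plug->H
Char 2 ('B'): step: R->5, L=5; B->plug->B->R->B->L->D->refl->H->L'->A->R'->G->plug->C
Char 3 ('D'): step: R->6, L=5; D->plug->D->R->G->L->C->refl->G->L'->C->R'->G->plug->C
Char 4 ('G'): step: R->7, L=5; G->plug->C->R->F->L->F->refl->B->L'->D->R'->B->plug->B
Char 5 ('G'): step: R->0, L->6 (L advanced); G->plug->C->R->D->L->H->refl->D->L'->G->R'->G->plug->C
Char 6 ('E'): step: R->1, L=6; E->plug->E->R->A->L->C->refl->G->L'->H->R'->D->plug->D
Char 7 ('F'): step: R->2, L=6; F->plug->F->R->F->L->B->refl->F->L'->B->R'->A->plug->A
Final: ciphertext=HCCBCDA, RIGHT=2, LEFT=6

Answer: HCCBCDA 2 6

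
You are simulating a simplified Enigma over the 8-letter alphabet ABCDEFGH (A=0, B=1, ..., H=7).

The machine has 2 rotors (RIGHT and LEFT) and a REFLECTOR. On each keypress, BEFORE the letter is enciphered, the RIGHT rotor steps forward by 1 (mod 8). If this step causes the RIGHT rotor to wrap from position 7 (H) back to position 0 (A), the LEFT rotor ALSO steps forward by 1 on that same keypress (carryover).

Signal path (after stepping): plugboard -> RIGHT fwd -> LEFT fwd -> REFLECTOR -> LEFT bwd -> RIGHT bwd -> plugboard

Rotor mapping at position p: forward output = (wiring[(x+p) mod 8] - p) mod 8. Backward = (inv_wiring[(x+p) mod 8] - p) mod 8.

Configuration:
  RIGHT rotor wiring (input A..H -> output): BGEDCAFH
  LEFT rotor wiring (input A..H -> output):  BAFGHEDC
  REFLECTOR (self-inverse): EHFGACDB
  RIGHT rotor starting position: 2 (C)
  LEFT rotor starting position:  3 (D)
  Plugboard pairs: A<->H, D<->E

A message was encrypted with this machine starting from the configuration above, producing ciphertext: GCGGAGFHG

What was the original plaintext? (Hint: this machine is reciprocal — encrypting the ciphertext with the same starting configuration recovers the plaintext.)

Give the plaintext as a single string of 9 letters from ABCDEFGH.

Answer: AEFACHDEH

Derivation:
Char 1 ('G'): step: R->3, L=3; G->plug->G->R->D->L->A->refl->E->L'->B->R'->H->plug->A
Char 2 ('C'): step: R->4, L=3; C->plug->C->R->B->L->E->refl->A->L'->D->R'->D->plug->E
Char 3 ('G'): step: R->5, L=3; G->plug->G->R->G->L->F->refl->C->L'->H->R'->F->plug->F
Char 4 ('G'): step: R->6, L=3; G->plug->G->R->E->L->H->refl->B->L'->C->R'->H->plug->A
Char 5 ('A'): step: R->7, L=3; A->plug->H->R->G->L->F->refl->C->L'->H->R'->C->plug->C
Char 6 ('G'): step: R->0, L->4 (L advanced); G->plug->G->R->F->L->E->refl->A->L'->B->R'->A->plug->H
Char 7 ('F'): step: R->1, L=4; F->plug->F->R->E->L->F->refl->C->L'->H->R'->E->plug->D
Char 8 ('H'): step: R->2, L=4; H->plug->A->R->C->L->H->refl->B->L'->G->R'->D->plug->E
Char 9 ('G'): step: R->3, L=4; G->plug->G->R->D->L->G->refl->D->L'->A->R'->A->plug->H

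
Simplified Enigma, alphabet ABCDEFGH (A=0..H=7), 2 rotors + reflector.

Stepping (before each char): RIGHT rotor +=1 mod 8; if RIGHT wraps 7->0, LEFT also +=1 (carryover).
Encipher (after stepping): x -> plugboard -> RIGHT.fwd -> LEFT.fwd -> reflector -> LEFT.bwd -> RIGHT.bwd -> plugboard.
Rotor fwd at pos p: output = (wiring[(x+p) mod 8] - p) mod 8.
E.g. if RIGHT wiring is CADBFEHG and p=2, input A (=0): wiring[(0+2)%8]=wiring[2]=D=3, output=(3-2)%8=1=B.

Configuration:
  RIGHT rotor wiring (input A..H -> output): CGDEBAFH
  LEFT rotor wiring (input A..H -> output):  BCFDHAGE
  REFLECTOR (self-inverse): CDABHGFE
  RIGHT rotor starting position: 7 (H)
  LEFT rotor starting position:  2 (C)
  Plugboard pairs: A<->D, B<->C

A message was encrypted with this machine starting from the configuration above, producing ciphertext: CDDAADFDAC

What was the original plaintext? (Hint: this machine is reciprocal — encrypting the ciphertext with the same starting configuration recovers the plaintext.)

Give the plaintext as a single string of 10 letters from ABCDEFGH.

Char 1 ('C'): step: R->0, L->3 (L advanced); C->plug->B->R->G->L->H->refl->E->L'->B->R'->E->plug->E
Char 2 ('D'): step: R->1, L=3; D->plug->A->R->F->L->G->refl->F->L'->C->R'->B->plug->C
Char 3 ('D'): step: R->2, L=3; D->plug->A->R->B->L->E->refl->H->L'->G->R'->D->plug->A
Char 4 ('A'): step: R->3, L=3; A->plug->D->R->C->L->F->refl->G->L'->F->R'->C->plug->B
Char 5 ('A'): step: R->4, L=3; A->plug->D->R->D->L->D->refl->B->L'->E->R'->B->plug->C
Char 6 ('D'): step: R->5, L=3; D->plug->A->R->D->L->D->refl->B->L'->E->R'->H->plug->H
Char 7 ('F'): step: R->6, L=3; F->plug->F->R->G->L->H->refl->E->L'->B->R'->B->plug->C
Char 8 ('D'): step: R->7, L=3; D->plug->A->R->A->L->A->refl->C->L'->H->R'->C->plug->B
Char 9 ('A'): step: R->0, L->4 (L advanced); A->plug->D->R->E->L->F->refl->G->L'->F->R'->G->plug->G
Char 10 ('C'): step: R->1, L=4; C->plug->B->R->C->L->C->refl->A->L'->D->R'->C->plug->B

Answer: ECABCHCBGB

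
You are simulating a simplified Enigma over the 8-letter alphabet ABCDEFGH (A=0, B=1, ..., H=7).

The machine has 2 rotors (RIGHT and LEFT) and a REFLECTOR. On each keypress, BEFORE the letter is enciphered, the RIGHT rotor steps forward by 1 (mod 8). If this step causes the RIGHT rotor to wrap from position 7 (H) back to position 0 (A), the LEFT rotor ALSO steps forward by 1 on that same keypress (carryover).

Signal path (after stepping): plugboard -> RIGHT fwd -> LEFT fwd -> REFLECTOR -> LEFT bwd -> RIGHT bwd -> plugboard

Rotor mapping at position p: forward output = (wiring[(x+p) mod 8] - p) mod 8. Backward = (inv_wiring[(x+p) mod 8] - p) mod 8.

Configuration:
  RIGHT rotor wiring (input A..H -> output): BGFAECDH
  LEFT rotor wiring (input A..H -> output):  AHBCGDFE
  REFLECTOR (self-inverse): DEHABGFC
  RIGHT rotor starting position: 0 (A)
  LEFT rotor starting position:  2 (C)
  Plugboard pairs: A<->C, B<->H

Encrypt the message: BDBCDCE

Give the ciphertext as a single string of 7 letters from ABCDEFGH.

Char 1 ('B'): step: R->1, L=2; B->plug->H->R->A->L->H->refl->C->L'->F->R'->A->plug->C
Char 2 ('D'): step: R->2, L=2; D->plug->D->R->A->L->H->refl->C->L'->F->R'->F->plug->F
Char 3 ('B'): step: R->3, L=2; B->plug->H->R->C->L->E->refl->B->L'->D->R'->G->plug->G
Char 4 ('C'): step: R->4, L=2; C->plug->A->R->A->L->H->refl->C->L'->F->R'->E->plug->E
Char 5 ('D'): step: R->5, L=2; D->plug->D->R->E->L->D->refl->A->L'->B->R'->E->plug->E
Char 6 ('C'): step: R->6, L=2; C->plug->A->R->F->L->C->refl->H->L'->A->R'->D->plug->D
Char 7 ('E'): step: R->7, L=2; E->plug->E->R->B->L->A->refl->D->L'->E->R'->H->plug->B

Answer: CFGEEDB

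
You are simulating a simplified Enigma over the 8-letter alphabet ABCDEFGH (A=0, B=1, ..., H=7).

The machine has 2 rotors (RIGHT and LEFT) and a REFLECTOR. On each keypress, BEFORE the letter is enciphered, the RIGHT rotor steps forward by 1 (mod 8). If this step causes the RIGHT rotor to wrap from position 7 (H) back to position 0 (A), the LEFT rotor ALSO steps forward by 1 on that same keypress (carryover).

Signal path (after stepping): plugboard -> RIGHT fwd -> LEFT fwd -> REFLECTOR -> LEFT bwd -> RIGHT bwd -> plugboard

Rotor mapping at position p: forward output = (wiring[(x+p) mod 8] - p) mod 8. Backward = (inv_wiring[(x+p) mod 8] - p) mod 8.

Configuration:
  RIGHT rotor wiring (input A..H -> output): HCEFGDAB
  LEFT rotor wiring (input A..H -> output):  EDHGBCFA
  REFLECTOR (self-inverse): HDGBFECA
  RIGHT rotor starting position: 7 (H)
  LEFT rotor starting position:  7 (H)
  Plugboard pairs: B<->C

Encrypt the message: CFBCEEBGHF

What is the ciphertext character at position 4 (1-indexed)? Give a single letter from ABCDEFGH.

Char 1 ('C'): step: R->0, L->0 (L advanced); C->plug->B->R->C->L->H->refl->A->L'->H->R'->A->plug->A
Char 2 ('F'): step: R->1, L=0; F->plug->F->R->H->L->A->refl->H->L'->C->R'->E->plug->E
Char 3 ('B'): step: R->2, L=0; B->plug->C->R->E->L->B->refl->D->L'->B->R'->D->plug->D
Char 4 ('C'): step: R->3, L=0; C->plug->B->R->D->L->G->refl->C->L'->F->R'->D->plug->D

D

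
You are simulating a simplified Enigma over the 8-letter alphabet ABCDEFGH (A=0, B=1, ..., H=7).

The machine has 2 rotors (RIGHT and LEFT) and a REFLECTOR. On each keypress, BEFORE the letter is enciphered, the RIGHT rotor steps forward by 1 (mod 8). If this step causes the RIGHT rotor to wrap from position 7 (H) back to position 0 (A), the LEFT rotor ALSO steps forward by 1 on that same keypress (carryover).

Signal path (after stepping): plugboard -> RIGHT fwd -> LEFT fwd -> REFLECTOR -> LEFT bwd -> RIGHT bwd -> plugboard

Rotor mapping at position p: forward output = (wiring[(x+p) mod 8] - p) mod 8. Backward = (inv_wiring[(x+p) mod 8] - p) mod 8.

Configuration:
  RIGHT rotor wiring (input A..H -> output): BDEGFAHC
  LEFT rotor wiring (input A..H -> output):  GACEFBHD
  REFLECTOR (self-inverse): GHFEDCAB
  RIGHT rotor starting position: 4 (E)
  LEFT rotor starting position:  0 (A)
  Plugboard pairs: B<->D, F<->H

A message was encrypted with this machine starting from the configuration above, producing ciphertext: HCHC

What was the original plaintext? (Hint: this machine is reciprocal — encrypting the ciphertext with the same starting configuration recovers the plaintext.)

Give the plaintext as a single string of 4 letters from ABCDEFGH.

Answer: AGBE

Derivation:
Char 1 ('H'): step: R->5, L=0; H->plug->F->R->H->L->D->refl->E->L'->D->R'->A->plug->A
Char 2 ('C'): step: R->6, L=0; C->plug->C->R->D->L->E->refl->D->L'->H->R'->G->plug->G
Char 3 ('H'): step: R->7, L=0; H->plug->F->R->G->L->H->refl->B->L'->F->R'->D->plug->B
Char 4 ('C'): step: R->0, L->1 (L advanced); C->plug->C->R->E->L->A->refl->G->L'->F->R'->E->plug->E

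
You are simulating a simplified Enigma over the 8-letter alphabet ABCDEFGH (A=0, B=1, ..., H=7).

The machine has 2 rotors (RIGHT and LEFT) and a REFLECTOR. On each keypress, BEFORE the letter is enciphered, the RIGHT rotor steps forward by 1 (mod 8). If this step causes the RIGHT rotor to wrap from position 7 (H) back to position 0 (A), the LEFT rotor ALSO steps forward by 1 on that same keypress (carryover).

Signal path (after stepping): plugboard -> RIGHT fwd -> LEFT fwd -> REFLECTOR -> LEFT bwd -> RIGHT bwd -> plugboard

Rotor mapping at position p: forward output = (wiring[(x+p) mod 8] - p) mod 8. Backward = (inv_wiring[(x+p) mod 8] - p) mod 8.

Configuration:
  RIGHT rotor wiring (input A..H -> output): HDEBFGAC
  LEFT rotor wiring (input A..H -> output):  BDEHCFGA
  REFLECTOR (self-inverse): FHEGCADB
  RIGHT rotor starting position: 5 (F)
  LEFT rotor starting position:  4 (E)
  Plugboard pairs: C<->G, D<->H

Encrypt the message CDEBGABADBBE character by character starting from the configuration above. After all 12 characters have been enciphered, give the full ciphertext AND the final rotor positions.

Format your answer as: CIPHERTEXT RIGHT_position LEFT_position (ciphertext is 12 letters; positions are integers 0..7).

Char 1 ('C'): step: R->6, L=4; C->plug->G->R->H->L->D->refl->G->L'->A->R'->H->plug->D
Char 2 ('D'): step: R->7, L=4; D->plug->H->R->B->L->B->refl->H->L'->F->R'->D->plug->H
Char 3 ('E'): step: R->0, L->5 (L advanced); E->plug->E->R->F->L->H->refl->B->L'->B->R'->D->plug->H
Char 4 ('B'): step: R->1, L=5; B->plug->B->R->D->L->E->refl->C->L'->G->R'->H->plug->D
Char 5 ('G'): step: R->2, L=5; G->plug->C->R->D->L->E->refl->C->L'->G->R'->E->plug->E
Char 6 ('A'): step: R->3, L=5; A->plug->A->R->G->L->C->refl->E->L'->D->R'->C->plug->G
Char 7 ('B'): step: R->4, L=5; B->plug->B->R->C->L->D->refl->G->L'->E->R'->C->plug->G
Char 8 ('A'): step: R->5, L=5; A->plug->A->R->B->L->B->refl->H->L'->F->R'->C->plug->G
Char 9 ('D'): step: R->6, L=5; D->plug->H->R->A->L->A->refl->F->L'->H->R'->G->plug->C
Char 10 ('B'): step: R->7, L=5; B->plug->B->R->A->L->A->refl->F->L'->H->R'->G->plug->C
Char 11 ('B'): step: R->0, L->6 (L advanced); B->plug->B->R->D->L->F->refl->A->L'->A->R'->G->plug->C
Char 12 ('E'): step: R->1, L=6; E->plug->E->R->F->L->B->refl->H->L'->H->R'->F->plug->F
Final: ciphertext=DHHDEGGGCCCF, RIGHT=1, LEFT=6

Answer: DHHDEGGGCCCF 1 6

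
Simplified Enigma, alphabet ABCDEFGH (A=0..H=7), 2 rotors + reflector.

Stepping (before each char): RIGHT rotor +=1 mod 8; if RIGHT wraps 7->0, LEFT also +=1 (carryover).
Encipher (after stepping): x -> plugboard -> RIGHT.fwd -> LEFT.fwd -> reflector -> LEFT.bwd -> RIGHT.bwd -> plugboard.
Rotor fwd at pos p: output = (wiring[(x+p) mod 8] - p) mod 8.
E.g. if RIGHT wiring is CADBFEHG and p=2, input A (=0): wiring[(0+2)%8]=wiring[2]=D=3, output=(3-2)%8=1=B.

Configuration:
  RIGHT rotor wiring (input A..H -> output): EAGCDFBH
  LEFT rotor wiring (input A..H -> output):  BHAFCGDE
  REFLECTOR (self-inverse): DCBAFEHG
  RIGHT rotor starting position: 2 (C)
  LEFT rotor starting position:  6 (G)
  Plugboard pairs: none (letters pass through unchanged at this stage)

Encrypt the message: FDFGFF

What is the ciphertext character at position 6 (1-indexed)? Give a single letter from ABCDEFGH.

Char 1 ('F'): step: R->3, L=6; F->plug->F->R->B->L->G->refl->H->L'->F->R'->G->plug->G
Char 2 ('D'): step: R->4, L=6; D->plug->D->R->D->L->B->refl->C->L'->E->R'->F->plug->F
Char 3 ('F'): step: R->5, L=6; F->plug->F->R->B->L->G->refl->H->L'->F->R'->G->plug->G
Char 4 ('G'): step: R->6, L=6; G->plug->G->R->F->L->H->refl->G->L'->B->R'->B->plug->B
Char 5 ('F'): step: R->7, L=6; F->plug->F->R->E->L->C->refl->B->L'->D->R'->E->plug->E
Char 6 ('F'): step: R->0, L->7 (L advanced); F->plug->F->R->F->L->D->refl->A->L'->C->R'->D->plug->D

D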